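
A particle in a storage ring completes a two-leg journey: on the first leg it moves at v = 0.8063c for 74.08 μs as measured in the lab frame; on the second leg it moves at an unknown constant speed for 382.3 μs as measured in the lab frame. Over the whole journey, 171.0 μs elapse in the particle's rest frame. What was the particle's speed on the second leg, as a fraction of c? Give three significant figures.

β = 0.943

Leg 1: γ = 1/√(1 − 0.8063²) = 1/√0.3499 = 1.691; τ_1 = 74.08/1.691 = 43.82 μs.
Leg 2: speed unknown; τ_2 = 382.3/γ_2.
Total proper time: 43.82 + τ_2 = 171.0, so τ_2 = 171.0 − 43.82 = 127.2 μs.
γ_2 = 382.3/127.2 = 3.006; β = √(1 − 1/γ²) = √0.8893.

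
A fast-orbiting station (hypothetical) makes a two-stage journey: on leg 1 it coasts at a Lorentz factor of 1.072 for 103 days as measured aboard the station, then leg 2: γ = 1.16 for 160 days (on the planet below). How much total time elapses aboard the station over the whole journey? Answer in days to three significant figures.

τ = 241 days

Leg 1: 103 days is already measured aboard the station.
Leg 2: γ = 1.16; τ_2 = 160/1.160 = 137.9 days.
Total: 103.0 + 137.9 days.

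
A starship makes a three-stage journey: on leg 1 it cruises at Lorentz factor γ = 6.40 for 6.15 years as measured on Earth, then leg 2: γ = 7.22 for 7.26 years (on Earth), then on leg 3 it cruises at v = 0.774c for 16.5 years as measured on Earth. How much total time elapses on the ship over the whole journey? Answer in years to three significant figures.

Leg 1: γ = 6.40; τ_1 = 6.15/6.400 = 0.9609 years.
Leg 2: γ = 7.22; τ_2 = 7.26/7.220 = 1.006 years.
Leg 3: γ = 1/√(1 − 0.774²) = 1/√0.4009 = 1.579; τ_3 = 16.5/1.579 = 10.45 years.
Total: 0.9609 + 1.006 + 10.45 years.

τ = 12.4 years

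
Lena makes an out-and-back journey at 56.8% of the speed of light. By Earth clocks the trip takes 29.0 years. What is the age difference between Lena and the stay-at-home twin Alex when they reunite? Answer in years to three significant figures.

β = 0.568; γ = 1/√(1 − 0.568²) = 1/√0.6774 = 1.215
Lena's elapsed proper time: τ = 29.0/1.215 = 23.87 years.
Age gap = Δt − τ = 29.0 − 23.87 years.

Δt − τ = 5.13 years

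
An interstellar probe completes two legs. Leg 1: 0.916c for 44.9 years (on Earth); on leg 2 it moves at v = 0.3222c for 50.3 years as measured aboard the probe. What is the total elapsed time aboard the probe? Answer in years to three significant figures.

Leg 1: γ = 1/√(1 − 0.916²) = 1/√0.1609 = 2.493; τ_1 = 44.9/2.493 = 18.01 years.
Leg 2: 50.3 years is already measured aboard the probe.
Total: 18.01 + 50.30 years.

τ = 68.3 years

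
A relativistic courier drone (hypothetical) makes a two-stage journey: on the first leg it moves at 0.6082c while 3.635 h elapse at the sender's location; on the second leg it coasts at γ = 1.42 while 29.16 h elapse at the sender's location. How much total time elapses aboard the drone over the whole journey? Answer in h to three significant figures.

τ = 23.4 h

Leg 1: γ = 1/√(1 − 0.6082²) = 1/√0.6301 = 1.260; τ_1 = 3.635/1.260 = 2.885 h.
Leg 2: γ = 1.42; τ_2 = 29.16/1.420 = 20.54 h.
Total: 2.885 + 20.54 h.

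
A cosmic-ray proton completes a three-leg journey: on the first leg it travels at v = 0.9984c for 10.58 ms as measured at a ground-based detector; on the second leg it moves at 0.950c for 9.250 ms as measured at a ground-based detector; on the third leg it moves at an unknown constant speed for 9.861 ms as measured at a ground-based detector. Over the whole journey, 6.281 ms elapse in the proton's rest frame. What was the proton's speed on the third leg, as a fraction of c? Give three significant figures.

β = 0.959

Leg 1: γ = 1/√(1 − 0.9984²) = 1/√0.003197 = 17.68; τ_1 = 10.58/17.68 = 0.5983 ms.
Leg 2: γ = 1/√(1 − 0.950²) = 1/√0.09750 = 3.203; τ_2 = 9.250/3.203 = 2.888 ms.
Leg 3: speed unknown; τ_3 = 9.861/γ_3.
Total proper time: 0.5983 + 2.888 + τ_3 = 6.281, so τ_3 = 6.281 − 3.487 = 2.794 ms.
γ_3 = 9.861/2.794 = 3.529; β = √(1 − 1/γ²) = √0.9197.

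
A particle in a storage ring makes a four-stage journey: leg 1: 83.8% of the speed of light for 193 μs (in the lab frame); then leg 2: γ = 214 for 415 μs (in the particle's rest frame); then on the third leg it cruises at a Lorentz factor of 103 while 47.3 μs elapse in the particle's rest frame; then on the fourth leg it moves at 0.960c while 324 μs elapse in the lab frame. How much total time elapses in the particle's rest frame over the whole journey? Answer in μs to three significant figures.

Leg 1: β = 0.838; γ = 1/√(1 − 0.838²) = 1/√0.2978 = 1.833; τ_1 = 193/1.833 = 105.3 μs.
Leg 2: 415 μs is already measured in the particle's rest frame.
Leg 3: 47.3 μs is already measured in the particle's rest frame.
Leg 4: γ = 1/√(1 − 0.960²) = 25/7 ≈ 3.571; τ_4 = 324/3.571 = 90.72 μs.
Total: 105.3 + 415.0 + 47.30 + 90.72 μs.

τ = 658 μs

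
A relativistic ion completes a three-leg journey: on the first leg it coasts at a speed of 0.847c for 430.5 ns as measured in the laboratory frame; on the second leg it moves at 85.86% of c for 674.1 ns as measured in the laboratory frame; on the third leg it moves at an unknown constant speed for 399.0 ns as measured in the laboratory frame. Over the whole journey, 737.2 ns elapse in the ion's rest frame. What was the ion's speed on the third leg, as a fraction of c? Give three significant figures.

β = 0.913

Leg 1: γ = 1/√(1 − 0.847²) = 1/√0.2826 = 1.881; τ_1 = 430.5/1.881 = 228.9 ns.
Leg 2: β = 0.8586; γ = 1/√(1 − 0.8586²) = 1/√0.2628 = 1.951; τ_2 = 674.1/1.951 = 345.6 ns.
Leg 3: speed unknown; τ_3 = 399.0/γ_3.
Total proper time: 228.9 + 345.6 + τ_3 = 737.2, so τ_3 = 737.2 − 574.4 = 162.8 ns.
γ_3 = 399.0/162.8 = 2.451; β = √(1 − 1/γ²) = √0.8336.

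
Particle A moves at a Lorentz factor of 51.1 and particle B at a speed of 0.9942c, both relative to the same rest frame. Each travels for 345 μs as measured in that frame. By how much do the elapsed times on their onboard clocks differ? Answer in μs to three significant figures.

|τ_A − τ_B| = 30.4 μs

A: γ = 51.1; τ_A = 345/51.10 = 6.751 μs.
B: γ = 1/√(1 − 0.9942²) = 1/√0.01157 = 9.298; τ_B = 345/9.298 = 37.10 μs.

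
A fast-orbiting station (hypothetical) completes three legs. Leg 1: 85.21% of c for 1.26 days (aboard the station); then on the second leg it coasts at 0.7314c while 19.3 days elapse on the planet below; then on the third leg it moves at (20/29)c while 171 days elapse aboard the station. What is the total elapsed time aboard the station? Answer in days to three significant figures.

τ = 185 days

Leg 1: 1.26 days is already measured aboard the station.
Leg 2: γ = 1/√(1 − 0.7314²) = 1/√0.4651 = 1.466; τ_2 = 19.3/1.466 = 13.16 days.
Leg 3: 171 days is already measured aboard the station.
Total: 1.260 + 13.16 + 171.0 days.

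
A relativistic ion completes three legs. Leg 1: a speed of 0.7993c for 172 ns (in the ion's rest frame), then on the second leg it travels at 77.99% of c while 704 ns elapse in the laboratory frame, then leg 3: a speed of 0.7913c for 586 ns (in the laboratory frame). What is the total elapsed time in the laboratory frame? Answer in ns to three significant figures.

Leg 1: γ = 1/√(1 − 0.7993²) = 1/√0.3611 = 1.664; Δt_1 = 1.664 × 172 = 286.2 ns.
Leg 2: 704 ns is already measured in the laboratory frame.
Leg 3: 586 ns is already measured in the laboratory frame.
Total: 286.2 + 704.0 + 586.0 ns.

Δt = 1580 ns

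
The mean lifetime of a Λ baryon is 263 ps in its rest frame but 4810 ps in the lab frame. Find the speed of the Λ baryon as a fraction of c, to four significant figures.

γ = Δt/τ₀ = 4810/263 = 18.29
β = √(1 − 1/γ²) = √(1 − 0.002990) = √0.9970

β = 0.9985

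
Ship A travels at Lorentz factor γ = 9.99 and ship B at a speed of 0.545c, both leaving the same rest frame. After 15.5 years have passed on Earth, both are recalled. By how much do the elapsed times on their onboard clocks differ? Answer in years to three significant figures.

|τ_A − τ_B| = 11.4 years

A: γ = 9.99; τ_A = 15.5/9.990 = 1.552 years.
B: γ = 1/√(1 − 0.545²) = 1/√0.7030 = 1.193; τ_B = 15.5/1.193 = 13.00 years.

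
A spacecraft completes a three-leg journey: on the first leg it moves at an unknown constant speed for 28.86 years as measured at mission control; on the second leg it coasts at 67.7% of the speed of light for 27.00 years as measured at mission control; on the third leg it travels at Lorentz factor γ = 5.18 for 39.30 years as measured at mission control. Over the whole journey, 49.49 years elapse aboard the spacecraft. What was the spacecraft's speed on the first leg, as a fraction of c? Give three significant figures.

Leg 1: speed unknown; τ_1 = 28.86/γ_1.
Leg 2: β = 0.677; γ = 1/√(1 − 0.677²) = 1/√0.5417 = 1.359; τ_2 = 27.00/1.359 = 19.87 years.
Leg 3: γ = 5.18; τ_3 = 39.30/5.180 = 7.587 years.
Total proper time: τ_1 + 19.87 + 7.587 = 49.49, so τ_1 = 49.49 − 27.46 = 22.03 years.
γ_1 = 28.86/22.03 = 1.310; β = √(1 − 1/γ²) = √0.4172.

β = 0.646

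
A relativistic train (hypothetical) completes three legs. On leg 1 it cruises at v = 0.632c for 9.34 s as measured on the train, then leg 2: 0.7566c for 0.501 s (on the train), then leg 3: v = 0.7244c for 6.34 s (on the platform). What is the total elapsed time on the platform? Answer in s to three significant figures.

Leg 1: γ = 1/√(1 − 0.632²) = 1/√0.6006 = 1.290; Δt_1 = 1.290 × 9.34 = 12.05 s.
Leg 2: γ = 1/√(1 − 0.7566²) = 1/√0.4276 = 1.529; Δt_2 = 1.529 × 0.501 = 0.7662 s.
Leg 3: 6.34 s is already measured on the platform.
Total: 12.05 + 0.7662 + 6.340 s.

Δt = 19.2 s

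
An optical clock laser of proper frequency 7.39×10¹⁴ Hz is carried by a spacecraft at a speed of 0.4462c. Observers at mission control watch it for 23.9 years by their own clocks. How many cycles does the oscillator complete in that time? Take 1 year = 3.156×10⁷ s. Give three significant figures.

N = 4.99×10²³

γ = 1/√(1 − 0.4462²) = 1/√0.8009 = 1.117
During 23.9 years of lab time, the oscillator's proper time advances by τ = Δt/γ = 23.9/1.117 = 21.39 years = 6.750×10⁸ s.
N = f × τ = 7.39×10¹⁴ × 6.750×10⁸ = 4.989×10²³.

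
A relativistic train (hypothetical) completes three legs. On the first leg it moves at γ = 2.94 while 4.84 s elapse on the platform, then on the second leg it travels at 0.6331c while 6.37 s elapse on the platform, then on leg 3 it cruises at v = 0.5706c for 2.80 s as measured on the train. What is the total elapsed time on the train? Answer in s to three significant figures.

Leg 1: γ = 2.94; τ_1 = 4.84/2.940 = 1.646 s.
Leg 2: γ = 1/√(1 − 0.6331²) = 1/√0.5992 = 1.292; τ_2 = 6.37/1.292 = 4.931 s.
Leg 3: 2.80 s is already measured on the train.
Total: 1.646 + 4.931 + 2.800 s.

τ = 9.38 s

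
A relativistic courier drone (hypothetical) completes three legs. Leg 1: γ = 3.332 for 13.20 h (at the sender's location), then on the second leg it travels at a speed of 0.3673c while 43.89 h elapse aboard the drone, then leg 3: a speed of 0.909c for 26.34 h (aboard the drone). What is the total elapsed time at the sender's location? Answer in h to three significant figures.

Leg 1: 13.20 h is already measured at the sender's location.
Leg 2: γ = 1/√(1 − 0.3673²) = 1/√0.8651 = 1.075; Δt_2 = 1.075 × 43.89 = 47.19 h.
Leg 3: γ = 1/√(1 − 0.909²) = 1/√0.1737 = 2.399; Δt_3 = 2.399 × 26.34 = 63.20 h.
Total: 13.20 + 47.19 + 63.20 h.

Δt = 124 h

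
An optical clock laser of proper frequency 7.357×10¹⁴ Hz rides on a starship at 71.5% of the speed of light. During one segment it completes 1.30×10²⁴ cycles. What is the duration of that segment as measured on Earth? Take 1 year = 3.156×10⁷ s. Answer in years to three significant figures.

Δt = 80.1 years

β = 0.715; γ = 1/√(1 − 0.715²) = 1/√0.4888 = 1.430
Proper time for N cycles: τ = N/f = 1.30×10²⁴/(7.357×10¹⁴) = 1.767×10⁹ s = 55.99 years.
Lab-frame duration Δt = γτ = 1.430 × 55.99 = 80.08 years.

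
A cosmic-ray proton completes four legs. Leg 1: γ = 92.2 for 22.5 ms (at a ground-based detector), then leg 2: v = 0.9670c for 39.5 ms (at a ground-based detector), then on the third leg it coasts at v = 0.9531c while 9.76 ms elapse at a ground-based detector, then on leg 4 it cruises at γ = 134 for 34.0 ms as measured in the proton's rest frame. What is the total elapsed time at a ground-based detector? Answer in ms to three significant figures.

Δt = 4630 ms

Leg 1: 22.5 ms is already measured at a ground-based detector.
Leg 2: 39.5 ms is already measured at a ground-based detector.
Leg 3: 9.76 ms is already measured at a ground-based detector.
Leg 4: γ = 134; Δt_4 = 134.0 × 34.0 = 4556 ms.
Total: 22.50 + 39.50 + 9.760 + 4556 ms.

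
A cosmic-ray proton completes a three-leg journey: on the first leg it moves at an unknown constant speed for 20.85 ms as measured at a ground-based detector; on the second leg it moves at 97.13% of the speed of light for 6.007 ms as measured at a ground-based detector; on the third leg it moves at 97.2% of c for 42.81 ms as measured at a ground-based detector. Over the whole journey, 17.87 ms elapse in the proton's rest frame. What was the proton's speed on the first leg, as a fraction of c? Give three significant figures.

Leg 1: speed unknown; τ_1 = 20.85/γ_1.
Leg 2: β = 0.9713; γ = 1/√(1 − 0.9713²) = 1/√0.05658 = 4.204; τ_2 = 6.007/4.204 = 1.429 ms.
Leg 3: β = 0.972; γ = 1/√(1 − 0.972²) = 1/√0.05522 = 4.256; τ_3 = 42.81/4.256 = 10.06 ms.
Total proper time: τ_1 + 1.429 + 10.06 = 17.87, so τ_1 = 17.87 − 11.49 = 6.382 ms.
γ_1 = 20.85/6.382 = 3.267; β = √(1 − 1/γ²) = √0.9063.

β = 0.952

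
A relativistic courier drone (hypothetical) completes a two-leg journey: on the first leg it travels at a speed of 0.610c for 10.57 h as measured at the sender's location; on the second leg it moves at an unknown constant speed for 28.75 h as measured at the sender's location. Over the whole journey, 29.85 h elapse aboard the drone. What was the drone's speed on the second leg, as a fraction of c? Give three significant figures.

Leg 1: γ = 1/√(1 − 0.610²) = 1/√0.6279 = 1.262; τ_1 = 10.57/1.262 = 8.376 h.
Leg 2: speed unknown; τ_2 = 28.75/γ_2.
Total proper time: 8.376 + τ_2 = 29.85, so τ_2 = 29.85 − 8.376 = 21.47 h.
γ_2 = 28.75/21.47 = 1.339; β = √(1 − 1/γ²) = √0.4421.

β = 0.665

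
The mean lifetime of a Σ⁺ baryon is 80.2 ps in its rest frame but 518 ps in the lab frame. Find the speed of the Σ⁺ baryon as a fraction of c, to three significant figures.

v = 0.988c

γ = Δt/τ₀ = 518/80.2 = 6.459
β = √(1 − 1/γ²) = √(1 − 0.02397) = √0.9760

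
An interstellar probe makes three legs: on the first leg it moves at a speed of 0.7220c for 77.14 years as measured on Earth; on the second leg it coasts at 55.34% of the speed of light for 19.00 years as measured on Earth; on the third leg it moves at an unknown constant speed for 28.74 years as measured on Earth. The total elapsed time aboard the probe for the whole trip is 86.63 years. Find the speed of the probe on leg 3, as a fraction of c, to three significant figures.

Leg 1: γ = 1/√(1 − 0.7220²) = 1/√0.4787 = 1.445; τ_1 = 77.14/1.445 = 53.37 years.
Leg 2: β = 0.5534; γ = 1/√(1 − 0.5534²) = 1/√0.6937 = 1.201; τ_2 = 19.00/1.201 = 15.83 years.
Leg 3: speed unknown; τ_3 = 28.74/γ_3.
Total proper time: 53.37 + 15.83 + τ_3 = 86.63, so τ_3 = 86.63 − 69.20 = 17.43 years.
γ_3 = 28.74/17.43 = 1.649; β = √(1 − 1/γ²) = √0.6321.

β = 0.795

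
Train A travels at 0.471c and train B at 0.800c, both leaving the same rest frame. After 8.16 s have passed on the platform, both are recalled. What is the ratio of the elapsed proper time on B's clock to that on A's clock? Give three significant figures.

τ_B/τ_A = 0.680

A: γ = 1/√(1 − 0.471²) = 1/√0.7782 = 1.134. B: γ = 1/√(1 − 0.800²) = 5/3 ≈ 1.667.
τ_A/τ_B = γ_B/γ_A = 1.667/1.134 = 1.470, so τ_B/τ_A = 0.6802.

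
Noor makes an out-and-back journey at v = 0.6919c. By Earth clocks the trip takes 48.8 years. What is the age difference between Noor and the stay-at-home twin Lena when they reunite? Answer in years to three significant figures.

Δt − τ = 13.6 years

γ = 1/√(1 − 0.6919²) = 1/√0.5213 = 1.385
Noor's elapsed proper time: τ = 48.8/1.385 = 35.23 years.
Age gap = Δt − τ = 48.8 − 35.23 years.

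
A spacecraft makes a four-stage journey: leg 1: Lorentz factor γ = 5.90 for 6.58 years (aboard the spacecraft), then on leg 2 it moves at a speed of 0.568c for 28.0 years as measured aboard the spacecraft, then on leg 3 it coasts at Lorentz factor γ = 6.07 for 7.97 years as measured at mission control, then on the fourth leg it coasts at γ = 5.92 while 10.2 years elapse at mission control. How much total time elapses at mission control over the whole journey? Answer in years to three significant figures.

Leg 1: γ = 5.90; Δt_1 = 5.900 × 6.58 = 38.82 years.
Leg 2: γ = 1/√(1 − 0.568²) = 1/√0.6774 = 1.215; Δt_2 = 1.215 × 28.0 = 34.02 years.
Leg 3: 7.97 years is already measured at mission control.
Leg 4: 10.2 years is already measured at mission control.
Total: 38.82 + 34.02 + 7.970 + 10.20 years.

Δt = 91.0 years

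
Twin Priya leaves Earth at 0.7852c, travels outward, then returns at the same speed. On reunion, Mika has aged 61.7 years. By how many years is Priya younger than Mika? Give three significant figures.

Δt − τ = 23.5 years

γ = 1/√(1 − 0.7852²) = 1/√0.3835 = 1.615
Priya's elapsed proper time: τ = 61.7/1.615 = 38.21 years.
Age gap = Δt − τ = 61.7 − 38.21 years.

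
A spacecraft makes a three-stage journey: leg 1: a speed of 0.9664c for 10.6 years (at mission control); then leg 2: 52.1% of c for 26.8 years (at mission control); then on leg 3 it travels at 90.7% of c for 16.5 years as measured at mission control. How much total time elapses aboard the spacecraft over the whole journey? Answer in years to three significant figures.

τ = 32.5 years

Leg 1: γ = 1/√(1 − 0.9664²) = 1/√0.06607 = 3.890; τ_1 = 10.6/3.890 = 2.725 years.
Leg 2: β = 0.521; γ = 1/√(1 − 0.521²) = 1/√0.7286 = 1.172; τ_2 = 26.8/1.172 = 22.88 years.
Leg 3: β = 0.907; γ = 1/√(1 − 0.907²) = 1/√0.1774 = 2.375; τ_3 = 16.5/2.375 = 6.949 years.
Total: 2.725 + 22.88 + 6.949 years.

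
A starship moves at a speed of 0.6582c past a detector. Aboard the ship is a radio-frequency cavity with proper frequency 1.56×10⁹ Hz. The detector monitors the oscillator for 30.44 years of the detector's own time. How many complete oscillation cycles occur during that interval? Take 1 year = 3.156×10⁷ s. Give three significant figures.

N = 1.13×10¹⁸

γ = 1/√(1 − 0.6582²) = 1/√0.5668 = 1.328
During 30.44 years of lab time, the oscillator's proper time advances by τ = Δt/γ = 30.44/1.328 = 22.92 years = 7.232×10⁸ s.
N = f × τ = 1.56×10⁹ × 7.232×10⁸ = 1.128×10¹⁸.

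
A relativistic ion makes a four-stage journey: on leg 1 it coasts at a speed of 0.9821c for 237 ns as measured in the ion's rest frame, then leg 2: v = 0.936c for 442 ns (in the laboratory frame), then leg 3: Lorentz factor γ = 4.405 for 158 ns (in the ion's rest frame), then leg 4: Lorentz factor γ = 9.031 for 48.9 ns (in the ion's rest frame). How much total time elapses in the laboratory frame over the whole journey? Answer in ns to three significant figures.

Δt = 2840 ns

Leg 1: γ = 1/√(1 − 0.9821²) = 1/√0.03548 = 5.309; Δt_1 = 5.309 × 237 = 1258 ns.
Leg 2: 442 ns is already measured in the laboratory frame.
Leg 3: γ = 4.405; Δt_3 = 4.405 × 158 = 696.0 ns.
Leg 4: γ = 9.031; Δt_4 = 9.031 × 48.9 = 441.6 ns.
Total: 1258 + 442.0 + 696.0 + 441.6 ns.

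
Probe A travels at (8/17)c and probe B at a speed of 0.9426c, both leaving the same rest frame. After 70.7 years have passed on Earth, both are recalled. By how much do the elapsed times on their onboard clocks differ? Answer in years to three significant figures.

A: γ = 1/√(1 − (8/17)²) = 17/15 ≈ 1.133; τ_A = 70.7/1.133 = 62.38 years.
B: γ = 1/√(1 − 0.9426²) = 1/√0.1115 = 2.995; τ_B = 70.7/2.995 = 23.61 years.

|τ_A − τ_B| = 38.8 years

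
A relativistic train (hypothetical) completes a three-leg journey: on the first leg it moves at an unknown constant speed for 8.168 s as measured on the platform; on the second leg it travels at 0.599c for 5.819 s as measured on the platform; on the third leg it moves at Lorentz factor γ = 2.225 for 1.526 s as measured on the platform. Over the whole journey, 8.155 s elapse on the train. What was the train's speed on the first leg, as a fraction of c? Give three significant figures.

β = 0.939

Leg 1: speed unknown; τ_1 = 8.168/γ_1.
Leg 2: γ = 1/√(1 − 0.599²) = 1/√0.6412 = 1.249; τ_2 = 5.819/1.249 = 4.660 s.
Leg 3: γ = 2.225; τ_3 = 1.526/2.225 = 0.6858 s.
Total proper time: τ_1 + 4.660 + 0.6858 = 8.155, so τ_1 = 8.155 − 5.345 = 2.810 s.
γ_1 = 8.168/2.810 = 2.907; β = √(1 − 1/γ²) = √0.8817.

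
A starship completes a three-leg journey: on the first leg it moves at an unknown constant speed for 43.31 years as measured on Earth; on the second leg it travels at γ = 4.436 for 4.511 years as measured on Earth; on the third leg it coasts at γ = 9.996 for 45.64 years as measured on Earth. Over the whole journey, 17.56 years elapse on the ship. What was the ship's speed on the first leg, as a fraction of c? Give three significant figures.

β = 0.961

Leg 1: speed unknown; τ_1 = 43.31/γ_1.
Leg 2: γ = 4.436; τ_2 = 4.511/4.436 = 1.017 years.
Leg 3: γ = 9.996; τ_3 = 45.64/9.996 = 4.566 years.
Total proper time: τ_1 + 1.017 + 4.566 = 17.56, so τ_1 = 17.56 − 5.583 = 11.98 years.
γ_1 = 43.31/11.98 = 3.616; β = √(1 − 1/γ²) = √0.9235.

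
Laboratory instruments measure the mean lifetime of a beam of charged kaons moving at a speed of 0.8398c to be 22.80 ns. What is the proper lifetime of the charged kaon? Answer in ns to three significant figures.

γ = 1/√(1 − 0.8398²) = 1/√0.2947 = 1.842
The lab-frame lifetime is the dilated interval; the proper lifetime is τ₀ = Δt/γ = 22.80/1.842 ns.

τ₀ = 12.4 ns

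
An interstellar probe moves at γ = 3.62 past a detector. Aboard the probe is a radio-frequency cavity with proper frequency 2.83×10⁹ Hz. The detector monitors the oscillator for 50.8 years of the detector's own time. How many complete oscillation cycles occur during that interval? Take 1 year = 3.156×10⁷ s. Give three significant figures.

γ = 3.62
During 50.8 years of lab time, the oscillator's proper time advances by τ = Δt/γ = 50.8/3.620 = 14.03 years = 4.429×10⁸ s.
N = f × τ = 2.83×10⁹ × 4.429×10⁸ = 1.253×10¹⁸.

N = 1.25×10¹⁸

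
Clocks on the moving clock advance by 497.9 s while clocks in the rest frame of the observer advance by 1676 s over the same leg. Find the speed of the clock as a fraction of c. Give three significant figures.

The proper time is measured on the moving clock (both events occur at the clock's location); Δt is measured in the rest frame of the observer. γ = Δt/τ = 1676/497.9 = 3.366.
β = √(1 − 1/γ²) = √(1 − 0.08825) = √0.9117

v = 0.955c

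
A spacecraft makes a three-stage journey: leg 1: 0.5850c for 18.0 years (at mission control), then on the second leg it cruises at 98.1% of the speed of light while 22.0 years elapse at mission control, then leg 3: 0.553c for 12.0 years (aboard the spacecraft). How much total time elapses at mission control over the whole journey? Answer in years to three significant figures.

Leg 1: 18.0 years is already measured at mission control.
Leg 2: 22.0 years is already measured at mission control.
Leg 3: γ = 1/√(1 − 0.553²) = 1/√0.6942 = 1.200; Δt_3 = 1.200 × 12.0 = 14.40 years.
Total: 18.00 + 22.00 + 14.40 years.

Δt = 54.4 years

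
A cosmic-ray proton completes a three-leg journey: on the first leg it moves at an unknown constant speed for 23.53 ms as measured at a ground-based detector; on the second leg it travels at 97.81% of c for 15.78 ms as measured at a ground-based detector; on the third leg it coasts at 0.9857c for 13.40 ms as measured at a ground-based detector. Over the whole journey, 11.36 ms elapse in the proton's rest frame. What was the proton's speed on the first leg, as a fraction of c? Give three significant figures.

β = 0.969

Leg 1: speed unknown; τ_1 = 23.53/γ_1.
Leg 2: β = 0.9781; γ = 1/√(1 − 0.9781²) = 1/√0.04332 = 4.805; τ_2 = 15.78/4.805 = 3.284 ms.
Leg 3: γ = 1/√(1 − 0.9857²) = 1/√0.02840 = 5.934; τ_3 = 13.40/5.934 = 2.258 ms.
Total proper time: τ_1 + 3.284 + 2.258 = 11.36, so τ_1 = 11.36 − 5.542 = 5.818 ms.
γ_1 = 23.53/5.818 = 4.045; β = √(1 − 1/γ²) = √0.9389.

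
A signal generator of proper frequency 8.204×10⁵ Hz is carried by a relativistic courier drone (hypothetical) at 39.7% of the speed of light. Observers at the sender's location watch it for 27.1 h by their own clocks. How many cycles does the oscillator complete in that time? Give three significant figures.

N = 7.35×10¹⁰

β = 0.397; γ = 1/√(1 − 0.397²) = 1/√0.8424 = 1.090
During 27.1 h of lab time, the oscillator's proper time advances by τ = Δt/γ = 27.1/1.090 = 24.87 h = 8.954×10⁴ s.
N = f × τ = 8.204×10⁵ × 8.954×10⁴ = 7.346×10¹⁰.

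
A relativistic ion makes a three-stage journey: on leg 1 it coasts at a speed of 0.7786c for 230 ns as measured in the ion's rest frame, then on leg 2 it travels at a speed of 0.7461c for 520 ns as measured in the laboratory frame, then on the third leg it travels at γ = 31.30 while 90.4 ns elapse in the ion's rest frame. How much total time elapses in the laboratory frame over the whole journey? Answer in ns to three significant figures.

Leg 1: γ = 1/√(1 − 0.7786²) = 1/√0.3938 = 1.594; Δt_1 = 1.594 × 230 = 366.5 ns.
Leg 2: 520 ns is already measured in the laboratory frame.
Leg 3: γ = 31.30; Δt_3 = 31.30 × 90.4 = 2830 ns.
Total: 366.5 + 520.0 + 2830 ns.

Δt = 3720 ns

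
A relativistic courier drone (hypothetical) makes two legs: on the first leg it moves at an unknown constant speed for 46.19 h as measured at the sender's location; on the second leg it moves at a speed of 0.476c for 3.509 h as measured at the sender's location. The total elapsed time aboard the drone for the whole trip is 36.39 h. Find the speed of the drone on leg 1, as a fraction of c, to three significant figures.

β = 0.693

Leg 1: speed unknown; τ_1 = 46.19/γ_1.
Leg 2: γ = 1/√(1 − 0.476²) = 1/√0.7734 = 1.137; τ_2 = 3.509/1.137 = 3.086 h.
Total proper time: τ_1 + 3.086 = 36.39, so τ_1 = 36.39 − 3.086 = 33.30 h.
γ_1 = 46.19/33.30 = 1.387; β = √(1 − 1/γ²) = √0.4801.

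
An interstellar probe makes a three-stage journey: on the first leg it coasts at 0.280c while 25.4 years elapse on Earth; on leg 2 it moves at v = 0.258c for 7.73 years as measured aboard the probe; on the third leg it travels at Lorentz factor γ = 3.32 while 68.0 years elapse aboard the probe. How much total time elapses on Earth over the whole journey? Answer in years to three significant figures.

Δt = 259 years

Leg 1: 25.4 years is already measured on Earth.
Leg 2: γ = 1/√(1 − 0.258²) = 1/√0.9334 = 1.035; Δt_2 = 1.035 × 7.73 = 8.001 years.
Leg 3: γ = 3.32; Δt_3 = 3.320 × 68.0 = 225.8 years.
Total: 25.40 + 8.001 + 225.8 years.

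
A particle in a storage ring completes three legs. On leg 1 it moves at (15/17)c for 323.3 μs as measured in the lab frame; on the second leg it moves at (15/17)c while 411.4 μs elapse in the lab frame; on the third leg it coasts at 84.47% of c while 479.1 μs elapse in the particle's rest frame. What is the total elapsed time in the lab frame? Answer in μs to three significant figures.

Leg 1: 323.3 μs is already measured in the lab frame.
Leg 2: 411.4 μs is already measured in the lab frame.
Leg 3: β = 0.8447; γ = 1/√(1 − 0.8447²) = 1/√0.2865 = 1.868; Δt_3 = 1.868 × 479.1 = 895.1 μs.
Total: 323.3 + 411.4 + 895.1 μs.

Δt = 1630 μs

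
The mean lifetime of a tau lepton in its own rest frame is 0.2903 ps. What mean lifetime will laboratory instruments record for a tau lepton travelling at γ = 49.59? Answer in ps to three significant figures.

Δt = 14.4 ps

γ = 49.59
The rest-frame lifetime is the proper time; the lab measures the dilated interval Δt = γτ₀ = 49.59 × 0.2903 ps.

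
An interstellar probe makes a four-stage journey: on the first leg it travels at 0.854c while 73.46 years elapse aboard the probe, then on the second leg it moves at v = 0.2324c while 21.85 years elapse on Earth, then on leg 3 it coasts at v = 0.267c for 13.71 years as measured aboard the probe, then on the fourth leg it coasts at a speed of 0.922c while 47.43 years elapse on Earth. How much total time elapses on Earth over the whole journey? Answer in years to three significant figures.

Leg 1: γ = 1/√(1 − 0.854²) = 1/√0.2707 = 1.922; Δt_1 = 1.922 × 73.46 = 141.2 years.
Leg 2: 21.85 years is already measured on Earth.
Leg 3: γ = 1/√(1 − 0.267²) = 1/√0.9287 = 1.038; Δt_3 = 1.038 × 13.71 = 14.23 years.
Leg 4: 47.43 years is already measured on Earth.
Total: 141.2 + 21.85 + 14.23 + 47.43 years.

Δt = 225 years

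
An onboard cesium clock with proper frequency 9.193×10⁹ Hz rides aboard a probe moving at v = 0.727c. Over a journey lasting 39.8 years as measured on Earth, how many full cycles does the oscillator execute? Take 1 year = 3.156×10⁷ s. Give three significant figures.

γ = 1/√(1 − 0.727²) = 1/√0.4715 = 1.456
The oscillator's own cycle count is N = f × τ where τ is the proper time aboard the probe. τ = Δt/γ = 39.8/1.456 = 27.33 years = 8.625×10⁸ s.
N = 9.193×10⁹ × 8.625×10⁸ = 7.929×10¹⁸.

N = 7.93×10¹⁸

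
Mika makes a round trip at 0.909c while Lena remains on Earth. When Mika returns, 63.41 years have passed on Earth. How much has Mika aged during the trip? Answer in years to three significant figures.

γ = 1/√(1 − 0.909²) = 1/√0.1737 = 2.399
Mika's clock measures proper time along the trip: τ = Δt/γ = 63.41/2.399 years.

τ = 26.4 years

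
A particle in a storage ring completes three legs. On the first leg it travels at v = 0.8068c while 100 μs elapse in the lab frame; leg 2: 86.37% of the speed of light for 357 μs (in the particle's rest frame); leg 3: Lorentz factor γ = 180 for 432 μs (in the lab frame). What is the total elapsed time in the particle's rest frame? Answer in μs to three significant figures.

Leg 1: γ = 1/√(1 − 0.8068²) = 1/√0.3491 = 1.693; τ_1 = 100/1.693 = 59.08 μs.
Leg 2: 357 μs is already measured in the particle's rest frame.
Leg 3: γ = 180; τ_3 = 432/180.0 = 2.400 μs.
Total: 59.08 + 357.0 + 2.400 μs.

τ = 418 μs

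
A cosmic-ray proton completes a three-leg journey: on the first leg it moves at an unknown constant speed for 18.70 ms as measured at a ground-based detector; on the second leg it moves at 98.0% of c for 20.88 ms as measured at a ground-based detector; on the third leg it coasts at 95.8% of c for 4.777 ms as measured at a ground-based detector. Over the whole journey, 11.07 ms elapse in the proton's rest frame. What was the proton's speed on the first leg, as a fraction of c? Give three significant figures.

Leg 1: speed unknown; τ_1 = 18.70/γ_1.
Leg 2: β = 0.980; γ = 1/√(1 − 0.980²) = 1/√0.03960 = 5.025; τ_2 = 20.88/5.025 = 4.155 ms.
Leg 3: β = 0.958; γ = 1/√(1 − 0.958²) = 1/√0.08224 = 3.487; τ_3 = 4.777/3.487 = 1.370 ms.
Total proper time: τ_1 + 4.155 + 1.370 = 11.07, so τ_1 = 11.07 − 5.525 = 5.545 ms.
γ_1 = 18.70/5.545 = 3.372; β = √(1 − 1/γ²) = √0.9121.

β = 0.955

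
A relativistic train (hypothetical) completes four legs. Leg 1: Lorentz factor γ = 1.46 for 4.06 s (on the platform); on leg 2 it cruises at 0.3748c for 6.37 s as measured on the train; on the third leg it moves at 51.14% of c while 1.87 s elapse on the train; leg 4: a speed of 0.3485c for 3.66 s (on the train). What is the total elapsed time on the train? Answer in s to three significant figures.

τ = 14.7 s

Leg 1: γ = 1.46; τ_1 = 4.06/1.460 = 2.781 s.
Leg 2: 6.37 s is already measured on the train.
Leg 3: 1.87 s is already measured on the train.
Leg 4: 3.66 s is already measured on the train.
Total: 2.781 + 6.370 + 1.870 + 3.660 s.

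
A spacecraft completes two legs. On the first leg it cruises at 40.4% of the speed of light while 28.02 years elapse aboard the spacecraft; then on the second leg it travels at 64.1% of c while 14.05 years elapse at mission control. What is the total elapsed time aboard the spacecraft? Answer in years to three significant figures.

Leg 1: 28.02 years is already measured aboard the spacecraft.
Leg 2: β = 0.641; γ = 1/√(1 − 0.641²) = 1/√0.5891 = 1.303; τ_2 = 14.05/1.303 = 10.78 years.
Total: 28.02 + 10.78 years.

τ = 38.8 years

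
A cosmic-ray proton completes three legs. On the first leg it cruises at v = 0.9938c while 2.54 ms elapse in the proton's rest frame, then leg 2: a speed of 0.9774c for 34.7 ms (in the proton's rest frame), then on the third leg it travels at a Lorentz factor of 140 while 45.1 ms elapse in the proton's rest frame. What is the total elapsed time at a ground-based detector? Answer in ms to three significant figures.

Δt = 6500 ms

Leg 1: γ = 1/√(1 − 0.9938²) = 1/√0.01236 = 8.994; Δt_1 = 8.994 × 2.54 = 22.85 ms.
Leg 2: γ = 1/√(1 − 0.9774²) = 1/√0.04469 = 4.730; Δt_2 = 4.730 × 34.7 = 164.1 ms.
Leg 3: γ = 140; Δt_3 = 140.0 × 45.1 = 6314 ms.
Total: 22.85 + 164.1 + 6314 ms.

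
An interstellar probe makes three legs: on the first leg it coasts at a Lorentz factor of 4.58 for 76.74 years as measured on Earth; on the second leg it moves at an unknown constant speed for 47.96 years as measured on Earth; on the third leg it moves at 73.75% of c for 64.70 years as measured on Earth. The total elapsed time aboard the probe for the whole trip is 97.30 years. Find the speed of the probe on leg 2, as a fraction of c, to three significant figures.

Leg 1: γ = 4.58; τ_1 = 76.74/4.580 = 16.76 years.
Leg 2: speed unknown; τ_2 = 47.96/γ_2.
Leg 3: β = 0.7375; γ = 1/√(1 − 0.7375²) = 1/√0.4561 = 1.481; τ_3 = 64.70/1.481 = 43.69 years.
Total proper time: 16.76 + τ_2 + 43.69 = 97.30, so τ_2 = 97.30 − 60.45 = 36.85 years.
γ_2 = 47.96/36.85 = 1.302; β = √(1 − 1/γ²) = √0.4097.

β = 0.640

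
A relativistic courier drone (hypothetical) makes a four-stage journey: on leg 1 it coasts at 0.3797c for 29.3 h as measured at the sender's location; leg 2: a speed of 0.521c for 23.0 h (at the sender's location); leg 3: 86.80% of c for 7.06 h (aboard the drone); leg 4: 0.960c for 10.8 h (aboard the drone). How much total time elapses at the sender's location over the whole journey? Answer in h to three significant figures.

Δt = 105 h

Leg 1: 29.3 h is already measured at the sender's location.
Leg 2: 23.0 h is already measured at the sender's location.
Leg 3: β = 0.8680; γ = 1/√(1 − 0.8680²) = 1/√0.2466 = 2.014; Δt_3 = 2.014 × 7.06 = 14.22 h.
Leg 4: γ = 1/√(1 − 0.960²) = 25/7 ≈ 3.571; Δt_4 = 3.571 × 10.8 = 38.57 h.
Total: 29.30 + 23.00 + 14.22 + 38.57 h.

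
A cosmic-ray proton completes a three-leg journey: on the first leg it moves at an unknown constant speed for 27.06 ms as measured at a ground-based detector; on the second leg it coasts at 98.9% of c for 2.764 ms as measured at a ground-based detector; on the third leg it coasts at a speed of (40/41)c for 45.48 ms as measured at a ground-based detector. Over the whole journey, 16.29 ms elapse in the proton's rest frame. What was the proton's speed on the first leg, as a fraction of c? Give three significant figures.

Leg 1: speed unknown; τ_1 = 27.06/γ_1.
Leg 2: β = 0.989; γ = 1/√(1 − 0.989²) = 1/√0.02188 = 6.761; τ_2 = 2.764/6.761 = 0.4088 ms.
Leg 3: γ = 1/√(1 − (40/41)²) = 41/9 ≈ 4.556; τ_3 = 45.48/4.556 = 9.983 ms.
Total proper time: τ_1 + 0.4088 + 9.983 = 16.29, so τ_1 = 16.29 − 10.39 = 5.898 ms.
γ_1 = 27.06/5.898 = 4.588; β = √(1 − 1/γ²) = √0.9525.

β = 0.976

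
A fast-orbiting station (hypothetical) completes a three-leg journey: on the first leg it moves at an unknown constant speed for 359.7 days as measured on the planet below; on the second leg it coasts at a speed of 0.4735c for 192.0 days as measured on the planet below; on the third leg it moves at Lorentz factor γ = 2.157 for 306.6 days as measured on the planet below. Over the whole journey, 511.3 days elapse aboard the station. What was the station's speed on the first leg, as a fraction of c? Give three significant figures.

β = 0.831

Leg 1: speed unknown; τ_1 = 359.7/γ_1.
Leg 2: γ = 1/√(1 − 0.4735²) = 1/√0.7758 = 1.135; τ_2 = 192.0/1.135 = 169.1 days.
Leg 3: γ = 2.157; τ_3 = 306.6/2.157 = 142.1 days.
Total proper time: τ_1 + 169.1 + 142.1 = 511.3, so τ_1 = 511.3 − 311.3 = 200.0 days.
γ_1 = 359.7/200.0 = 1.798; β = √(1 − 1/γ²) = √0.6907.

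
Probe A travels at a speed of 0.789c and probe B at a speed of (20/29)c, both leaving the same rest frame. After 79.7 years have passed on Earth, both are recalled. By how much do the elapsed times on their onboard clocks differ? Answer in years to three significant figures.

A: γ = 1/√(1 − 0.789²) = 1/√0.3775 = 1.628; τ_A = 79.7/1.628 = 48.97 years.
B: γ = 1/√(1 − (20/29)²) = 29/21 ≈ 1.381; τ_B = 79.7/1.381 = 57.71 years.

|τ_A − τ_B| = 8.75 years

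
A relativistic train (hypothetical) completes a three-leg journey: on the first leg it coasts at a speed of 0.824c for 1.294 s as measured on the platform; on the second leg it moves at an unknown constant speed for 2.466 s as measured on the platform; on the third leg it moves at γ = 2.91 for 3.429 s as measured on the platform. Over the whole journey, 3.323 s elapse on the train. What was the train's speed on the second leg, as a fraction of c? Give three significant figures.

β = 0.820

Leg 1: γ = 1/√(1 − 0.824²) = 1/√0.3210 = 1.765; τ_1 = 1.294/1.765 = 0.7332 s.
Leg 2: speed unknown; τ_2 = 2.466/γ_2.
Leg 3: γ = 2.91; τ_3 = 3.429/2.910 = 1.178 s.
Total proper time: 0.7332 + τ_2 + 1.178 = 3.323, so τ_2 = 3.323 − 1.912 = 1.411 s.
γ_2 = 2.466/1.411 = 1.747; β = √(1 − 1/γ²) = √0.6724.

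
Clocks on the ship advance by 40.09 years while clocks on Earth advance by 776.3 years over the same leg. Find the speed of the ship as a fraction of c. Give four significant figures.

The proper time is measured on the ship (both events occur at the ship's location); Δt is measured on Earth. γ = Δt/τ = 776.3/40.09 = 19.36.
β = √(1 − 1/γ²) = √(1 − 0.002667) = √0.9973

v = 0.9987c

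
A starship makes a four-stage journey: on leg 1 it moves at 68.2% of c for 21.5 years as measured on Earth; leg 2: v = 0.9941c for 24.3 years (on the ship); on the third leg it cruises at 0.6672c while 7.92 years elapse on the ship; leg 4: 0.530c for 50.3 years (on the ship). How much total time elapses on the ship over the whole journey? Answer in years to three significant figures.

τ = 98.2 years

Leg 1: β = 0.682; γ = 1/√(1 − 0.682²) = 1/√0.5349 = 1.367; τ_1 = 21.5/1.367 = 15.72 years.
Leg 2: 24.3 years is already measured on the ship.
Leg 3: 7.92 years is already measured on the ship.
Leg 4: 50.3 years is already measured on the ship.
Total: 15.72 + 24.30 + 7.920 + 50.30 years.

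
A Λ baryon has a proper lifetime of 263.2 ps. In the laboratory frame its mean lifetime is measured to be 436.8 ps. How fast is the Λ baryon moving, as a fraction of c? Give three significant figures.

γ = Δt/τ₀ = 436.8/263.2 = 1.660
β = √(1 − 1/γ²) = √(1 − 0.3631) = √0.6369

v = 0.798c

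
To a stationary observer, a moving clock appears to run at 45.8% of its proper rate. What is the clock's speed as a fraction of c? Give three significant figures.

Rate ratio = 1/γ, so γ = 1/0.458 = 2.183.
β = √(1 − 1/γ²) = √(1 − 0.458²) = √0.7902

β = 0.889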